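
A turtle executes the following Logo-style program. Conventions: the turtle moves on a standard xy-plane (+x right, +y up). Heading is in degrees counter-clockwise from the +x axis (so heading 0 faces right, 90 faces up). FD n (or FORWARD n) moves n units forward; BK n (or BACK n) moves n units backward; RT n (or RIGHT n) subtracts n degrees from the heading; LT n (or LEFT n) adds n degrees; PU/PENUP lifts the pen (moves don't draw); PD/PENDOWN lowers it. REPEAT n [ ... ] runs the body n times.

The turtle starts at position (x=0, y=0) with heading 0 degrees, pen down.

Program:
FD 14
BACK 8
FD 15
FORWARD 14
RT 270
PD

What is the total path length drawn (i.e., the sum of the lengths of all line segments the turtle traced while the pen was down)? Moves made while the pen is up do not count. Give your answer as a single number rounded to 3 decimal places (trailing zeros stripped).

Answer: 51

Derivation:
Executing turtle program step by step:
Start: pos=(0,0), heading=0, pen down
FD 14: (0,0) -> (14,0) [heading=0, draw]
BK 8: (14,0) -> (6,0) [heading=0, draw]
FD 15: (6,0) -> (21,0) [heading=0, draw]
FD 14: (21,0) -> (35,0) [heading=0, draw]
RT 270: heading 0 -> 90
PD: pen down
Final: pos=(35,0), heading=90, 4 segment(s) drawn

Segment lengths:
  seg 1: (0,0) -> (14,0), length = 14
  seg 2: (14,0) -> (6,0), length = 8
  seg 3: (6,0) -> (21,0), length = 15
  seg 4: (21,0) -> (35,0), length = 14
Total = 51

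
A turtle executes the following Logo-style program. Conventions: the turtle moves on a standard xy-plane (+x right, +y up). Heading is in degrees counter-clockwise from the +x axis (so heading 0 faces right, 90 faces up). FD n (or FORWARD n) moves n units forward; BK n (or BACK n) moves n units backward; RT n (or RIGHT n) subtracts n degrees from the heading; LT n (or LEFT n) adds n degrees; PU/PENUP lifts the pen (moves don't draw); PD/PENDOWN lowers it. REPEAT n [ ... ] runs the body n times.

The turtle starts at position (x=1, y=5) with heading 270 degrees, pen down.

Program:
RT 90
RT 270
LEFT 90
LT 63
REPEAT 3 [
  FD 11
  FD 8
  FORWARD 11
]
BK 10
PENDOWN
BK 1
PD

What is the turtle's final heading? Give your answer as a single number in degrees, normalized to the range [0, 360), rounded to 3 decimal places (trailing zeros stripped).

Answer: 63

Derivation:
Executing turtle program step by step:
Start: pos=(1,5), heading=270, pen down
RT 90: heading 270 -> 180
RT 270: heading 180 -> 270
LT 90: heading 270 -> 0
LT 63: heading 0 -> 63
REPEAT 3 [
  -- iteration 1/3 --
  FD 11: (1,5) -> (5.994,14.801) [heading=63, draw]
  FD 8: (5.994,14.801) -> (9.626,21.929) [heading=63, draw]
  FD 11: (9.626,21.929) -> (14.62,31.73) [heading=63, draw]
  -- iteration 2/3 --
  FD 11: (14.62,31.73) -> (19.614,41.531) [heading=63, draw]
  FD 8: (19.614,41.531) -> (23.246,48.659) [heading=63, draw]
  FD 11: (23.246,48.659) -> (28.239,58.46) [heading=63, draw]
  -- iteration 3/3 --
  FD 11: (28.239,58.46) -> (33.233,68.261) [heading=63, draw]
  FD 8: (33.233,68.261) -> (36.865,75.39) [heading=63, draw]
  FD 11: (36.865,75.39) -> (41.859,85.191) [heading=63, draw]
]
BK 10: (41.859,85.191) -> (37.319,76.281) [heading=63, draw]
PD: pen down
BK 1: (37.319,76.281) -> (36.865,75.39) [heading=63, draw]
PD: pen down
Final: pos=(36.865,75.39), heading=63, 11 segment(s) drawn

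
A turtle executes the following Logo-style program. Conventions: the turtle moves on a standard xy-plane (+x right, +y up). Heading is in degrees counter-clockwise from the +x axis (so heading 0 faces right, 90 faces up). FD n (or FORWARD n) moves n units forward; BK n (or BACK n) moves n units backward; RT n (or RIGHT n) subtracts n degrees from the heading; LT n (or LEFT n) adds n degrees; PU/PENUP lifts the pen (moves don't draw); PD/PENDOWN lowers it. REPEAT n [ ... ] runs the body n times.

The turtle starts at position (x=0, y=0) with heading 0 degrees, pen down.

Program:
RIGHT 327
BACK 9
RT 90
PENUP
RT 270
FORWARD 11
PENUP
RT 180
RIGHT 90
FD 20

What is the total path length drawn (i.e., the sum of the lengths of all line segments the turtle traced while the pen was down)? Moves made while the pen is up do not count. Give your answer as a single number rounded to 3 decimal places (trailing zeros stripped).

Executing turtle program step by step:
Start: pos=(0,0), heading=0, pen down
RT 327: heading 0 -> 33
BK 9: (0,0) -> (-7.548,-4.902) [heading=33, draw]
RT 90: heading 33 -> 303
PU: pen up
RT 270: heading 303 -> 33
FD 11: (-7.548,-4.902) -> (1.677,1.089) [heading=33, move]
PU: pen up
RT 180: heading 33 -> 213
RT 90: heading 213 -> 123
FD 20: (1.677,1.089) -> (-9.215,17.863) [heading=123, move]
Final: pos=(-9.215,17.863), heading=123, 1 segment(s) drawn

Segment lengths:
  seg 1: (0,0) -> (-7.548,-4.902), length = 9
Total = 9

Answer: 9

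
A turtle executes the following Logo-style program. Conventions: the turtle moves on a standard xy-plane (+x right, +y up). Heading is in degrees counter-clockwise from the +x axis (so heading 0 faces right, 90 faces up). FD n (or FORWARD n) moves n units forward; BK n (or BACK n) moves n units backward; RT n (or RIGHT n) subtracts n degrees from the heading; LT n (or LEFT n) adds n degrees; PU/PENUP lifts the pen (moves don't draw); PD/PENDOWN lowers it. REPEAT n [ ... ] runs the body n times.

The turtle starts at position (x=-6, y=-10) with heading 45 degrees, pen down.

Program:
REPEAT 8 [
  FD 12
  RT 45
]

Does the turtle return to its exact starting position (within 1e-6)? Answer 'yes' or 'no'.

Executing turtle program step by step:
Start: pos=(-6,-10), heading=45, pen down
REPEAT 8 [
  -- iteration 1/8 --
  FD 12: (-6,-10) -> (2.485,-1.515) [heading=45, draw]
  RT 45: heading 45 -> 0
  -- iteration 2/8 --
  FD 12: (2.485,-1.515) -> (14.485,-1.515) [heading=0, draw]
  RT 45: heading 0 -> 315
  -- iteration 3/8 --
  FD 12: (14.485,-1.515) -> (22.971,-10) [heading=315, draw]
  RT 45: heading 315 -> 270
  -- iteration 4/8 --
  FD 12: (22.971,-10) -> (22.971,-22) [heading=270, draw]
  RT 45: heading 270 -> 225
  -- iteration 5/8 --
  FD 12: (22.971,-22) -> (14.485,-30.485) [heading=225, draw]
  RT 45: heading 225 -> 180
  -- iteration 6/8 --
  FD 12: (14.485,-30.485) -> (2.485,-30.485) [heading=180, draw]
  RT 45: heading 180 -> 135
  -- iteration 7/8 --
  FD 12: (2.485,-30.485) -> (-6,-22) [heading=135, draw]
  RT 45: heading 135 -> 90
  -- iteration 8/8 --
  FD 12: (-6,-22) -> (-6,-10) [heading=90, draw]
  RT 45: heading 90 -> 45
]
Final: pos=(-6,-10), heading=45, 8 segment(s) drawn

Start position: (-6, -10)
Final position: (-6, -10)
Distance = 0; < 1e-6 -> CLOSED

Answer: yes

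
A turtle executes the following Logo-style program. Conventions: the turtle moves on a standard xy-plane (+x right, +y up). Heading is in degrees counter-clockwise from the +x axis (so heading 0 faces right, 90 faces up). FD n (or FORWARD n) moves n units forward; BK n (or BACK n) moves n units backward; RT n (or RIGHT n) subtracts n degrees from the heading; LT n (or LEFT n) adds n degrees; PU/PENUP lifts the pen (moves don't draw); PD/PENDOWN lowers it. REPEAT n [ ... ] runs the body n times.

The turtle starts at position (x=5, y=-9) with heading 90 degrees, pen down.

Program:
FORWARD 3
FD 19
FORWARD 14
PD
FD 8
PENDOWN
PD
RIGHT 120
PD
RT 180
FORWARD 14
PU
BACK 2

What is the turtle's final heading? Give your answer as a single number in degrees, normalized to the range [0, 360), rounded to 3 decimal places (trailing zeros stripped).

Answer: 150

Derivation:
Executing turtle program step by step:
Start: pos=(5,-9), heading=90, pen down
FD 3: (5,-9) -> (5,-6) [heading=90, draw]
FD 19: (5,-6) -> (5,13) [heading=90, draw]
FD 14: (5,13) -> (5,27) [heading=90, draw]
PD: pen down
FD 8: (5,27) -> (5,35) [heading=90, draw]
PD: pen down
PD: pen down
RT 120: heading 90 -> 330
PD: pen down
RT 180: heading 330 -> 150
FD 14: (5,35) -> (-7.124,42) [heading=150, draw]
PU: pen up
BK 2: (-7.124,42) -> (-5.392,41) [heading=150, move]
Final: pos=(-5.392,41), heading=150, 5 segment(s) drawn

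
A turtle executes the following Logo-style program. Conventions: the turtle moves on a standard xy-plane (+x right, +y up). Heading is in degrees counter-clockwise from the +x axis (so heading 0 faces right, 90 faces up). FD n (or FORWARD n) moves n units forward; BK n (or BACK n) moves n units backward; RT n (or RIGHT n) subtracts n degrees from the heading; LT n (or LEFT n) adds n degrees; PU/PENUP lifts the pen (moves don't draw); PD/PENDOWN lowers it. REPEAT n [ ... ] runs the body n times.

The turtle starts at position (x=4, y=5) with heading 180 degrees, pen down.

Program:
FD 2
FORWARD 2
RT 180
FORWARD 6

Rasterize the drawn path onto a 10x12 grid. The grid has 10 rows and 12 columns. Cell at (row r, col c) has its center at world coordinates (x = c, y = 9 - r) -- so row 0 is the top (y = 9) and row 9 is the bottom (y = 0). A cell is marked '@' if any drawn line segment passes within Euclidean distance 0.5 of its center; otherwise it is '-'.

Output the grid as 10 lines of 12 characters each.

Answer: ------------
------------
------------
------------
@@@@@@@-----
------------
------------
------------
------------
------------

Derivation:
Segment 0: (4,5) -> (2,5)
Segment 1: (2,5) -> (0,5)
Segment 2: (0,5) -> (6,5)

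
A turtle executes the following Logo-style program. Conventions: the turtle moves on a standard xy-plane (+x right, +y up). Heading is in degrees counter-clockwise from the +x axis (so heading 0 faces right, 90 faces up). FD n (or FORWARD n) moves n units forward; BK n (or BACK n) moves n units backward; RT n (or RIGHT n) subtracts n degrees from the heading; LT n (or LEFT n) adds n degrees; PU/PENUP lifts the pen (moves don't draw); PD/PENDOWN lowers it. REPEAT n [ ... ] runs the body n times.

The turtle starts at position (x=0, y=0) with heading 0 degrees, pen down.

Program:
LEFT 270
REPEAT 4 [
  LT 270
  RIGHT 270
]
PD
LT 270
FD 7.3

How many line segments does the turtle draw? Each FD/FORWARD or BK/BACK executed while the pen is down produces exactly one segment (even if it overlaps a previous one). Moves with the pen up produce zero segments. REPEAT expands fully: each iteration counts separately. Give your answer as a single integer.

Answer: 1

Derivation:
Executing turtle program step by step:
Start: pos=(0,0), heading=0, pen down
LT 270: heading 0 -> 270
REPEAT 4 [
  -- iteration 1/4 --
  LT 270: heading 270 -> 180
  RT 270: heading 180 -> 270
  -- iteration 2/4 --
  LT 270: heading 270 -> 180
  RT 270: heading 180 -> 270
  -- iteration 3/4 --
  LT 270: heading 270 -> 180
  RT 270: heading 180 -> 270
  -- iteration 4/4 --
  LT 270: heading 270 -> 180
  RT 270: heading 180 -> 270
]
PD: pen down
LT 270: heading 270 -> 180
FD 7.3: (0,0) -> (-7.3,0) [heading=180, draw]
Final: pos=(-7.3,0), heading=180, 1 segment(s) drawn
Segments drawn: 1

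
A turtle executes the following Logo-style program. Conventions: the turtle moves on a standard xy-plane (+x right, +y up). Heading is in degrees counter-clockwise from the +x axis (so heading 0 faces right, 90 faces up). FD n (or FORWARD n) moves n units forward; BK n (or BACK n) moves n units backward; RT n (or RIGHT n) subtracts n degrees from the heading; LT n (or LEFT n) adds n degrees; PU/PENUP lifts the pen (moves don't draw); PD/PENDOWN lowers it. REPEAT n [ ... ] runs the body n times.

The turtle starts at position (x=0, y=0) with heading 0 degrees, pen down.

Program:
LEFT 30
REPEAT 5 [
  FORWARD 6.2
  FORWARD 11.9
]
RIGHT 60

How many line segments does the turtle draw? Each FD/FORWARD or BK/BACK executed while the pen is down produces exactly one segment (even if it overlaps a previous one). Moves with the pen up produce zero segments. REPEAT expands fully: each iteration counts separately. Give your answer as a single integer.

Answer: 10

Derivation:
Executing turtle program step by step:
Start: pos=(0,0), heading=0, pen down
LT 30: heading 0 -> 30
REPEAT 5 [
  -- iteration 1/5 --
  FD 6.2: (0,0) -> (5.369,3.1) [heading=30, draw]
  FD 11.9: (5.369,3.1) -> (15.675,9.05) [heading=30, draw]
  -- iteration 2/5 --
  FD 6.2: (15.675,9.05) -> (21.044,12.15) [heading=30, draw]
  FD 11.9: (21.044,12.15) -> (31.35,18.1) [heading=30, draw]
  -- iteration 3/5 --
  FD 6.2: (31.35,18.1) -> (36.719,21.2) [heading=30, draw]
  FD 11.9: (36.719,21.2) -> (47.025,27.15) [heading=30, draw]
  -- iteration 4/5 --
  FD 6.2: (47.025,27.15) -> (52.395,30.25) [heading=30, draw]
  FD 11.9: (52.395,30.25) -> (62.7,36.2) [heading=30, draw]
  -- iteration 5/5 --
  FD 6.2: (62.7,36.2) -> (68.07,39.3) [heading=30, draw]
  FD 11.9: (68.07,39.3) -> (78.375,45.25) [heading=30, draw]
]
RT 60: heading 30 -> 330
Final: pos=(78.375,45.25), heading=330, 10 segment(s) drawn
Segments drawn: 10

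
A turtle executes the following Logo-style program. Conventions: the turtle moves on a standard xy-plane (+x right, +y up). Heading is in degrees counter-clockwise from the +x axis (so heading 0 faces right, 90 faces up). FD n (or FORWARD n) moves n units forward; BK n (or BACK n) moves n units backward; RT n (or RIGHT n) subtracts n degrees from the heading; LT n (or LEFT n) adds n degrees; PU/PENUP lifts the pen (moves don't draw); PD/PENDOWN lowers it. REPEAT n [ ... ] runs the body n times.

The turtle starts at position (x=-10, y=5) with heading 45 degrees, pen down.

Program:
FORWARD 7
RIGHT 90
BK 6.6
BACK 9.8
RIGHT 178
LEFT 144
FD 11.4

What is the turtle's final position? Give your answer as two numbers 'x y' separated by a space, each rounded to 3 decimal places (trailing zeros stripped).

Answer: -14.472 10.356

Derivation:
Executing turtle program step by step:
Start: pos=(-10,5), heading=45, pen down
FD 7: (-10,5) -> (-5.05,9.95) [heading=45, draw]
RT 90: heading 45 -> 315
BK 6.6: (-5.05,9.95) -> (-9.717,14.617) [heading=315, draw]
BK 9.8: (-9.717,14.617) -> (-16.647,21.546) [heading=315, draw]
RT 178: heading 315 -> 137
LT 144: heading 137 -> 281
FD 11.4: (-16.647,21.546) -> (-14.472,10.356) [heading=281, draw]
Final: pos=(-14.472,10.356), heading=281, 4 segment(s) drawn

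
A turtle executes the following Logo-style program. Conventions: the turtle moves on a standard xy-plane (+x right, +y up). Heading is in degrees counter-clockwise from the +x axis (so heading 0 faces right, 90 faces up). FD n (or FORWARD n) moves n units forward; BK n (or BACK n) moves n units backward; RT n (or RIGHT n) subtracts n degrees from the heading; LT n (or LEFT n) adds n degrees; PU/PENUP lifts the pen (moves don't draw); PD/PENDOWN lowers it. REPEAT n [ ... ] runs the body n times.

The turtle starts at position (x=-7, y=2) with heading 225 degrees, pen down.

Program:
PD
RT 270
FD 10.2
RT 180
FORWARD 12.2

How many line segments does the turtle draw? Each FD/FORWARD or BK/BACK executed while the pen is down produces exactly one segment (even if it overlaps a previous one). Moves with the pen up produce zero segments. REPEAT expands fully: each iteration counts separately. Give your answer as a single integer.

Answer: 2

Derivation:
Executing turtle program step by step:
Start: pos=(-7,2), heading=225, pen down
PD: pen down
RT 270: heading 225 -> 315
FD 10.2: (-7,2) -> (0.212,-5.212) [heading=315, draw]
RT 180: heading 315 -> 135
FD 12.2: (0.212,-5.212) -> (-8.414,3.414) [heading=135, draw]
Final: pos=(-8.414,3.414), heading=135, 2 segment(s) drawn
Segments drawn: 2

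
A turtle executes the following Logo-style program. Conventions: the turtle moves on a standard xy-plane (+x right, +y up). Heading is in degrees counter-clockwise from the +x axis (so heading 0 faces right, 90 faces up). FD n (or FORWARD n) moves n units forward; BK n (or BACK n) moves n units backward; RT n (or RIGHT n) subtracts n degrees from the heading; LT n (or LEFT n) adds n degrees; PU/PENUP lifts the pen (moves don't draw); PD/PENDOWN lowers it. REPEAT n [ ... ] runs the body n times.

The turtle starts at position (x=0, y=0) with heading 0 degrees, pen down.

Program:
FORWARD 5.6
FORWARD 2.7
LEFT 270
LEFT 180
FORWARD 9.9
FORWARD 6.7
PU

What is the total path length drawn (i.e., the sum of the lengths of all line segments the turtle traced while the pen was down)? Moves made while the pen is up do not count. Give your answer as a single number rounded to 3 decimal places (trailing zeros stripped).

Executing turtle program step by step:
Start: pos=(0,0), heading=0, pen down
FD 5.6: (0,0) -> (5.6,0) [heading=0, draw]
FD 2.7: (5.6,0) -> (8.3,0) [heading=0, draw]
LT 270: heading 0 -> 270
LT 180: heading 270 -> 90
FD 9.9: (8.3,0) -> (8.3,9.9) [heading=90, draw]
FD 6.7: (8.3,9.9) -> (8.3,16.6) [heading=90, draw]
PU: pen up
Final: pos=(8.3,16.6), heading=90, 4 segment(s) drawn

Segment lengths:
  seg 1: (0,0) -> (5.6,0), length = 5.6
  seg 2: (5.6,0) -> (8.3,0), length = 2.7
  seg 3: (8.3,0) -> (8.3,9.9), length = 9.9
  seg 4: (8.3,9.9) -> (8.3,16.6), length = 6.7
Total = 24.9

Answer: 24.9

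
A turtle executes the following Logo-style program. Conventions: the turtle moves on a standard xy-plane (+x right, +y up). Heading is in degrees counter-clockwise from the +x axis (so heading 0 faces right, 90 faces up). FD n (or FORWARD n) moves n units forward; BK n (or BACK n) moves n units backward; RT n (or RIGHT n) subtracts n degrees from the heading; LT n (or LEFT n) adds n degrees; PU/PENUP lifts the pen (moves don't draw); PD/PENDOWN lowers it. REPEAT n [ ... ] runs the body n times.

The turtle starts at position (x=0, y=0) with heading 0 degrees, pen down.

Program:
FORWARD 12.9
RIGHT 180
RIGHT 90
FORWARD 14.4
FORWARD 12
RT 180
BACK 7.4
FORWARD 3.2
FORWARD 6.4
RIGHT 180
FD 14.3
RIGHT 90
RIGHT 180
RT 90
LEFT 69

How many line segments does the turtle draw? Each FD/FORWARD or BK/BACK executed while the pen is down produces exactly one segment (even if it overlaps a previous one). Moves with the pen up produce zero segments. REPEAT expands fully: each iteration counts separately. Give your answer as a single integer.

Executing turtle program step by step:
Start: pos=(0,0), heading=0, pen down
FD 12.9: (0,0) -> (12.9,0) [heading=0, draw]
RT 180: heading 0 -> 180
RT 90: heading 180 -> 90
FD 14.4: (12.9,0) -> (12.9,14.4) [heading=90, draw]
FD 12: (12.9,14.4) -> (12.9,26.4) [heading=90, draw]
RT 180: heading 90 -> 270
BK 7.4: (12.9,26.4) -> (12.9,33.8) [heading=270, draw]
FD 3.2: (12.9,33.8) -> (12.9,30.6) [heading=270, draw]
FD 6.4: (12.9,30.6) -> (12.9,24.2) [heading=270, draw]
RT 180: heading 270 -> 90
FD 14.3: (12.9,24.2) -> (12.9,38.5) [heading=90, draw]
RT 90: heading 90 -> 0
RT 180: heading 0 -> 180
RT 90: heading 180 -> 90
LT 69: heading 90 -> 159
Final: pos=(12.9,38.5), heading=159, 7 segment(s) drawn
Segments drawn: 7

Answer: 7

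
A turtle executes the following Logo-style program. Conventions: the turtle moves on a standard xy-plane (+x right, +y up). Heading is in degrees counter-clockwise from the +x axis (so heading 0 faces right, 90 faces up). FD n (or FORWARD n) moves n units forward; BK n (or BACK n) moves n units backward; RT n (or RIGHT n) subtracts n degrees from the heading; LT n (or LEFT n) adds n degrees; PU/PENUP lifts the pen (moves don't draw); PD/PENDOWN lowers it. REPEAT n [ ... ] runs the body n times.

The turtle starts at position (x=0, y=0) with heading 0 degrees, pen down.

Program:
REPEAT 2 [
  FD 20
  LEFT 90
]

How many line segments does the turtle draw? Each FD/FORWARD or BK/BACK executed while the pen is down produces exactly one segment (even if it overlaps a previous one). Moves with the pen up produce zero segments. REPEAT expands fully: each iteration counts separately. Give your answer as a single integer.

Answer: 2

Derivation:
Executing turtle program step by step:
Start: pos=(0,0), heading=0, pen down
REPEAT 2 [
  -- iteration 1/2 --
  FD 20: (0,0) -> (20,0) [heading=0, draw]
  LT 90: heading 0 -> 90
  -- iteration 2/2 --
  FD 20: (20,0) -> (20,20) [heading=90, draw]
  LT 90: heading 90 -> 180
]
Final: pos=(20,20), heading=180, 2 segment(s) drawn
Segments drawn: 2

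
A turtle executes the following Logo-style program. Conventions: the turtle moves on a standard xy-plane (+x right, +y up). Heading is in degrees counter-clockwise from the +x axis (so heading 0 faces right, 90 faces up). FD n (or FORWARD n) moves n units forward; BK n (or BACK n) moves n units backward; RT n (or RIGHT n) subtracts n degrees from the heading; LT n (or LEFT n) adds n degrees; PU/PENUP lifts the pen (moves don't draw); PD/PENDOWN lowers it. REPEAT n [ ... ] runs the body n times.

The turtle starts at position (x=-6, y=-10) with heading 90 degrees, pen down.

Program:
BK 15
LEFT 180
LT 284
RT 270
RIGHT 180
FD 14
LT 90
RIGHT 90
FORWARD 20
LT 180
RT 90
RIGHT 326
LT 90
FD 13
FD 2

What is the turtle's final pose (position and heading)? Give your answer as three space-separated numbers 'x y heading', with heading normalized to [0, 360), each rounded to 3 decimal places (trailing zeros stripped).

Answer: -3.078 -2.047 318

Derivation:
Executing turtle program step by step:
Start: pos=(-6,-10), heading=90, pen down
BK 15: (-6,-10) -> (-6,-25) [heading=90, draw]
LT 180: heading 90 -> 270
LT 284: heading 270 -> 194
RT 270: heading 194 -> 284
RT 180: heading 284 -> 104
FD 14: (-6,-25) -> (-9.387,-11.416) [heading=104, draw]
LT 90: heading 104 -> 194
RT 90: heading 194 -> 104
FD 20: (-9.387,-11.416) -> (-14.225,7.99) [heading=104, draw]
LT 180: heading 104 -> 284
RT 90: heading 284 -> 194
RT 326: heading 194 -> 228
LT 90: heading 228 -> 318
FD 13: (-14.225,7.99) -> (-4.564,-0.709) [heading=318, draw]
FD 2: (-4.564,-0.709) -> (-3.078,-2.047) [heading=318, draw]
Final: pos=(-3.078,-2.047), heading=318, 5 segment(s) drawn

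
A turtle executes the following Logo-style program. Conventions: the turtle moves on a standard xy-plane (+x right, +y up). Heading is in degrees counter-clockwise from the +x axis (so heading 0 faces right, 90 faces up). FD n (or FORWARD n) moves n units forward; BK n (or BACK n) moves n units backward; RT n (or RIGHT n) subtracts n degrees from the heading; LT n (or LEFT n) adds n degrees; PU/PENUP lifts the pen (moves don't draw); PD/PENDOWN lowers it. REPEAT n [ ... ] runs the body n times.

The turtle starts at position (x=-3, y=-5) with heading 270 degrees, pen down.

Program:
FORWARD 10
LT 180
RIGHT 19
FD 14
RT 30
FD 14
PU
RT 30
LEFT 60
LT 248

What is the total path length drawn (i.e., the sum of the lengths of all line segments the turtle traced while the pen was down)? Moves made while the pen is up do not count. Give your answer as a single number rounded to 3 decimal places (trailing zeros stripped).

Answer: 38

Derivation:
Executing turtle program step by step:
Start: pos=(-3,-5), heading=270, pen down
FD 10: (-3,-5) -> (-3,-15) [heading=270, draw]
LT 180: heading 270 -> 90
RT 19: heading 90 -> 71
FD 14: (-3,-15) -> (1.558,-1.763) [heading=71, draw]
RT 30: heading 71 -> 41
FD 14: (1.558,-1.763) -> (12.124,7.422) [heading=41, draw]
PU: pen up
RT 30: heading 41 -> 11
LT 60: heading 11 -> 71
LT 248: heading 71 -> 319
Final: pos=(12.124,7.422), heading=319, 3 segment(s) drawn

Segment lengths:
  seg 1: (-3,-5) -> (-3,-15), length = 10
  seg 2: (-3,-15) -> (1.558,-1.763), length = 14
  seg 3: (1.558,-1.763) -> (12.124,7.422), length = 14
Total = 38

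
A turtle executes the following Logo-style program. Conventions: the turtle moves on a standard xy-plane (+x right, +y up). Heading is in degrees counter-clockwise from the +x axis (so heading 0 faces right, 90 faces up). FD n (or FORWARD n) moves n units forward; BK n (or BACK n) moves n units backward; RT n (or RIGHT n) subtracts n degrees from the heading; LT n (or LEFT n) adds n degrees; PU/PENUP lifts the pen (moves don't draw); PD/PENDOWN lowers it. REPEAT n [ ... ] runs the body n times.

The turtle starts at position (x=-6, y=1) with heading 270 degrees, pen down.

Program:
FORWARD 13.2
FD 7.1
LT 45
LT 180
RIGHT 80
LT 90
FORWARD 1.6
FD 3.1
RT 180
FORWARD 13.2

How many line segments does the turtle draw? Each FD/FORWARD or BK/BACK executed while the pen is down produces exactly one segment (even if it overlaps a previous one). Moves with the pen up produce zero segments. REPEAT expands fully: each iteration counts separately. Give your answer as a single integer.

Answer: 5

Derivation:
Executing turtle program step by step:
Start: pos=(-6,1), heading=270, pen down
FD 13.2: (-6,1) -> (-6,-12.2) [heading=270, draw]
FD 7.1: (-6,-12.2) -> (-6,-19.3) [heading=270, draw]
LT 45: heading 270 -> 315
LT 180: heading 315 -> 135
RT 80: heading 135 -> 55
LT 90: heading 55 -> 145
FD 1.6: (-6,-19.3) -> (-7.311,-18.382) [heading=145, draw]
FD 3.1: (-7.311,-18.382) -> (-9.85,-16.604) [heading=145, draw]
RT 180: heading 145 -> 325
FD 13.2: (-9.85,-16.604) -> (0.963,-24.175) [heading=325, draw]
Final: pos=(0.963,-24.175), heading=325, 5 segment(s) drawn
Segments drawn: 5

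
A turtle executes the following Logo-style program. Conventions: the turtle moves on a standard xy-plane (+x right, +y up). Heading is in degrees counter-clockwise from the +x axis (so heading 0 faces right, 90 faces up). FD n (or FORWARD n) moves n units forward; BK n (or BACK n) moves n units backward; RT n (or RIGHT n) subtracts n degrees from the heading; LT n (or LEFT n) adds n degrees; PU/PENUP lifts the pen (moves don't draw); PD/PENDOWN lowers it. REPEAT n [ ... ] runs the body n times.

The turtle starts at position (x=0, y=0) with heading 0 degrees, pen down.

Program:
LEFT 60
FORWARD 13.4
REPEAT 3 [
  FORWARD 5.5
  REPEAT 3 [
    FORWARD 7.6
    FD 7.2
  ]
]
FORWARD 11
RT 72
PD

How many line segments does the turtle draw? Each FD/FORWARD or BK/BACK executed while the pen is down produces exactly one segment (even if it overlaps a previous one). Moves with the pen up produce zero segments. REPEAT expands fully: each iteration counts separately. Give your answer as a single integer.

Answer: 23

Derivation:
Executing turtle program step by step:
Start: pos=(0,0), heading=0, pen down
LT 60: heading 0 -> 60
FD 13.4: (0,0) -> (6.7,11.605) [heading=60, draw]
REPEAT 3 [
  -- iteration 1/3 --
  FD 5.5: (6.7,11.605) -> (9.45,16.368) [heading=60, draw]
  REPEAT 3 [
    -- iteration 1/3 --
    FD 7.6: (9.45,16.368) -> (13.25,22.95) [heading=60, draw]
    FD 7.2: (13.25,22.95) -> (16.85,29.185) [heading=60, draw]
    -- iteration 2/3 --
    FD 7.6: (16.85,29.185) -> (20.65,35.767) [heading=60, draw]
    FD 7.2: (20.65,35.767) -> (24.25,42.002) [heading=60, draw]
    -- iteration 3/3 --
    FD 7.6: (24.25,42.002) -> (28.05,48.584) [heading=60, draw]
    FD 7.2: (28.05,48.584) -> (31.65,54.819) [heading=60, draw]
  ]
  -- iteration 2/3 --
  FD 5.5: (31.65,54.819) -> (34.4,59.583) [heading=60, draw]
  REPEAT 3 [
    -- iteration 1/3 --
    FD 7.6: (34.4,59.583) -> (38.2,66.164) [heading=60, draw]
    FD 7.2: (38.2,66.164) -> (41.8,72.4) [heading=60, draw]
    -- iteration 2/3 --
    FD 7.6: (41.8,72.4) -> (45.6,78.982) [heading=60, draw]
    FD 7.2: (45.6,78.982) -> (49.2,85.217) [heading=60, draw]
    -- iteration 3/3 --
    FD 7.6: (49.2,85.217) -> (53,91.799) [heading=60, draw]
    FD 7.2: (53,91.799) -> (56.6,98.034) [heading=60, draw]
  ]
  -- iteration 3/3 --
  FD 5.5: (56.6,98.034) -> (59.35,102.797) [heading=60, draw]
  REPEAT 3 [
    -- iteration 1/3 --
    FD 7.6: (59.35,102.797) -> (63.15,109.379) [heading=60, draw]
    FD 7.2: (63.15,109.379) -> (66.75,115.614) [heading=60, draw]
    -- iteration 2/3 --
    FD 7.6: (66.75,115.614) -> (70.55,122.196) [heading=60, draw]
    FD 7.2: (70.55,122.196) -> (74.15,128.432) [heading=60, draw]
    -- iteration 3/3 --
    FD 7.6: (74.15,128.432) -> (77.95,135.013) [heading=60, draw]
    FD 7.2: (77.95,135.013) -> (81.55,141.249) [heading=60, draw]
  ]
]
FD 11: (81.55,141.249) -> (87.05,150.775) [heading=60, draw]
RT 72: heading 60 -> 348
PD: pen down
Final: pos=(87.05,150.775), heading=348, 23 segment(s) drawn
Segments drawn: 23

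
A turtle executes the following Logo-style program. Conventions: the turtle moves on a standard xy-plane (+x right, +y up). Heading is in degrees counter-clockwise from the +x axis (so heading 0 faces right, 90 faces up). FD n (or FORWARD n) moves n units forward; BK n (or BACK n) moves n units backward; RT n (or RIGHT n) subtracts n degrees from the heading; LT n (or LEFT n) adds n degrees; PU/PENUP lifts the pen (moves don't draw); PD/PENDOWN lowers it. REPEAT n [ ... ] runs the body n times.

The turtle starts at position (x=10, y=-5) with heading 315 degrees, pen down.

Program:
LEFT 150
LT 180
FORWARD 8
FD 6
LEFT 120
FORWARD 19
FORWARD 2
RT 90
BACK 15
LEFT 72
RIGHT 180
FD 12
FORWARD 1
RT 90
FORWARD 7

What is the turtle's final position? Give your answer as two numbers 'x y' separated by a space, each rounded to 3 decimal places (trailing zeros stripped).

Answer: 3.105 7.268

Derivation:
Executing turtle program step by step:
Start: pos=(10,-5), heading=315, pen down
LT 150: heading 315 -> 105
LT 180: heading 105 -> 285
FD 8: (10,-5) -> (12.071,-12.727) [heading=285, draw]
FD 6: (12.071,-12.727) -> (13.623,-18.523) [heading=285, draw]
LT 120: heading 285 -> 45
FD 19: (13.623,-18.523) -> (27.058,-5.088) [heading=45, draw]
FD 2: (27.058,-5.088) -> (28.473,-3.674) [heading=45, draw]
RT 90: heading 45 -> 315
BK 15: (28.473,-3.674) -> (17.866,6.933) [heading=315, draw]
LT 72: heading 315 -> 27
RT 180: heading 27 -> 207
FD 12: (17.866,6.933) -> (7.174,1.485) [heading=207, draw]
FD 1: (7.174,1.485) -> (6.283,1.031) [heading=207, draw]
RT 90: heading 207 -> 117
FD 7: (6.283,1.031) -> (3.105,7.268) [heading=117, draw]
Final: pos=(3.105,7.268), heading=117, 8 segment(s) drawn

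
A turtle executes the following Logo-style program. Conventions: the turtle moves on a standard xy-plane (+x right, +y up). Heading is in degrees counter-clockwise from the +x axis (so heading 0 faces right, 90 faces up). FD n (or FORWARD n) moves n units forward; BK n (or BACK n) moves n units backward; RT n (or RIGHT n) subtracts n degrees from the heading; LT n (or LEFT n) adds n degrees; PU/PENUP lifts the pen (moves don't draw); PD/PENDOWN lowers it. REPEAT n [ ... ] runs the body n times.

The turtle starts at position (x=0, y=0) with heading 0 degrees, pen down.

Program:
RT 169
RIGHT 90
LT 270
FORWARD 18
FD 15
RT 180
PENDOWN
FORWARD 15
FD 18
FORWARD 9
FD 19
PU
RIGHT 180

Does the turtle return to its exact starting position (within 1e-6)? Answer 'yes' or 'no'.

Answer: no

Derivation:
Executing turtle program step by step:
Start: pos=(0,0), heading=0, pen down
RT 169: heading 0 -> 191
RT 90: heading 191 -> 101
LT 270: heading 101 -> 11
FD 18: (0,0) -> (17.669,3.435) [heading=11, draw]
FD 15: (17.669,3.435) -> (32.394,6.297) [heading=11, draw]
RT 180: heading 11 -> 191
PD: pen down
FD 15: (32.394,6.297) -> (17.669,3.435) [heading=191, draw]
FD 18: (17.669,3.435) -> (0,0) [heading=191, draw]
FD 9: (0,0) -> (-8.835,-1.717) [heading=191, draw]
FD 19: (-8.835,-1.717) -> (-27.486,-5.343) [heading=191, draw]
PU: pen up
RT 180: heading 191 -> 11
Final: pos=(-27.486,-5.343), heading=11, 6 segment(s) drawn

Start position: (0, 0)
Final position: (-27.486, -5.343)
Distance = 28; >= 1e-6 -> NOT closed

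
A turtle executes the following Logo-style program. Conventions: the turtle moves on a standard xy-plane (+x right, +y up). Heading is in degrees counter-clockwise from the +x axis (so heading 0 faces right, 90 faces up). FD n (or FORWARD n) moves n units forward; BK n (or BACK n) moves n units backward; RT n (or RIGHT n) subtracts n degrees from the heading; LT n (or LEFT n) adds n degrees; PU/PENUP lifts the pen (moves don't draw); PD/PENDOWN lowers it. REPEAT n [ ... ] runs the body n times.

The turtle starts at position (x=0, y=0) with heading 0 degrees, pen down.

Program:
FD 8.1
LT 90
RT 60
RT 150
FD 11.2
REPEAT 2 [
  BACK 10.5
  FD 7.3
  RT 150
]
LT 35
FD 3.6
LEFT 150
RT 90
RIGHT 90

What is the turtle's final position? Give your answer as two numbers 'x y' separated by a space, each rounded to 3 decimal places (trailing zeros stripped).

Executing turtle program step by step:
Start: pos=(0,0), heading=0, pen down
FD 8.1: (0,0) -> (8.1,0) [heading=0, draw]
LT 90: heading 0 -> 90
RT 60: heading 90 -> 30
RT 150: heading 30 -> 240
FD 11.2: (8.1,0) -> (2.5,-9.699) [heading=240, draw]
REPEAT 2 [
  -- iteration 1/2 --
  BK 10.5: (2.5,-9.699) -> (7.75,-0.606) [heading=240, draw]
  FD 7.3: (7.75,-0.606) -> (4.1,-6.928) [heading=240, draw]
  RT 150: heading 240 -> 90
  -- iteration 2/2 --
  BK 10.5: (4.1,-6.928) -> (4.1,-17.428) [heading=90, draw]
  FD 7.3: (4.1,-17.428) -> (4.1,-10.128) [heading=90, draw]
  RT 150: heading 90 -> 300
]
LT 35: heading 300 -> 335
FD 3.6: (4.1,-10.128) -> (7.363,-11.65) [heading=335, draw]
LT 150: heading 335 -> 125
RT 90: heading 125 -> 35
RT 90: heading 35 -> 305
Final: pos=(7.363,-11.65), heading=305, 7 segment(s) drawn

Answer: 7.363 -11.65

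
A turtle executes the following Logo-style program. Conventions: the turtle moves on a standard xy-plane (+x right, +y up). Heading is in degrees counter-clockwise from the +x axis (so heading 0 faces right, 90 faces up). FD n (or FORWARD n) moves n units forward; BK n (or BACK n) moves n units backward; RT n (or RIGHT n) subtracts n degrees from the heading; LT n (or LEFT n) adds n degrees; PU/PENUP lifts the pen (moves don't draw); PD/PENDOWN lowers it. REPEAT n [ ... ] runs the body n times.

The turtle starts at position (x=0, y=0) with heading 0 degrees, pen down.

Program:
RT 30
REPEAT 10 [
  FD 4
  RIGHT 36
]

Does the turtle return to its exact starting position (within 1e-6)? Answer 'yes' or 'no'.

Answer: yes

Derivation:
Executing turtle program step by step:
Start: pos=(0,0), heading=0, pen down
RT 30: heading 0 -> 330
REPEAT 10 [
  -- iteration 1/10 --
  FD 4: (0,0) -> (3.464,-2) [heading=330, draw]
  RT 36: heading 330 -> 294
  -- iteration 2/10 --
  FD 4: (3.464,-2) -> (5.091,-5.654) [heading=294, draw]
  RT 36: heading 294 -> 258
  -- iteration 3/10 --
  FD 4: (5.091,-5.654) -> (4.259,-9.567) [heading=258, draw]
  RT 36: heading 258 -> 222
  -- iteration 4/10 --
  FD 4: (4.259,-9.567) -> (1.287,-12.243) [heading=222, draw]
  RT 36: heading 222 -> 186
  -- iteration 5/10 --
  FD 4: (1.287,-12.243) -> (-2.691,-12.661) [heading=186, draw]
  RT 36: heading 186 -> 150
  -- iteration 6/10 --
  FD 4: (-2.691,-12.661) -> (-6.155,-10.661) [heading=150, draw]
  RT 36: heading 150 -> 114
  -- iteration 7/10 --
  FD 4: (-6.155,-10.661) -> (-7.782,-7.007) [heading=114, draw]
  RT 36: heading 114 -> 78
  -- iteration 8/10 --
  FD 4: (-7.782,-7.007) -> (-6.951,-3.095) [heading=78, draw]
  RT 36: heading 78 -> 42
  -- iteration 9/10 --
  FD 4: (-6.951,-3.095) -> (-3.978,-0.418) [heading=42, draw]
  RT 36: heading 42 -> 6
  -- iteration 10/10 --
  FD 4: (-3.978,-0.418) -> (0,0) [heading=6, draw]
  RT 36: heading 6 -> 330
]
Final: pos=(0,0), heading=330, 10 segment(s) drawn

Start position: (0, 0)
Final position: (0, 0)
Distance = 0; < 1e-6 -> CLOSED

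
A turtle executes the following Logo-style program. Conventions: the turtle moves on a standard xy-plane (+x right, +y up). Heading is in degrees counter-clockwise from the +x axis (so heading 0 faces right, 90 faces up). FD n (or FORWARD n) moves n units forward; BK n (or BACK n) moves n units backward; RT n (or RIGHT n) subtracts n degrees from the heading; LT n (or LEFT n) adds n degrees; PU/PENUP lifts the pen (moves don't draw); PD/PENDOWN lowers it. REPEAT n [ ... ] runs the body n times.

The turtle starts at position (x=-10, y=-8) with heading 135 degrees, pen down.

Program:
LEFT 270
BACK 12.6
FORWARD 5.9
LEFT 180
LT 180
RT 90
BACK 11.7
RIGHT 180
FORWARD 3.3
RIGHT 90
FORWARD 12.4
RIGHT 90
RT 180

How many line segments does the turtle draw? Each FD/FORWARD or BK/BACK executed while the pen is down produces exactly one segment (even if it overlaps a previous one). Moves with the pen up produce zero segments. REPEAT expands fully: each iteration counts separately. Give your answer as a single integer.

Executing turtle program step by step:
Start: pos=(-10,-8), heading=135, pen down
LT 270: heading 135 -> 45
BK 12.6: (-10,-8) -> (-18.91,-16.91) [heading=45, draw]
FD 5.9: (-18.91,-16.91) -> (-14.738,-12.738) [heading=45, draw]
LT 180: heading 45 -> 225
LT 180: heading 225 -> 45
RT 90: heading 45 -> 315
BK 11.7: (-14.738,-12.738) -> (-23.011,-4.464) [heading=315, draw]
RT 180: heading 315 -> 135
FD 3.3: (-23.011,-4.464) -> (-25.344,-2.131) [heading=135, draw]
RT 90: heading 135 -> 45
FD 12.4: (-25.344,-2.131) -> (-16.576,6.637) [heading=45, draw]
RT 90: heading 45 -> 315
RT 180: heading 315 -> 135
Final: pos=(-16.576,6.637), heading=135, 5 segment(s) drawn
Segments drawn: 5

Answer: 5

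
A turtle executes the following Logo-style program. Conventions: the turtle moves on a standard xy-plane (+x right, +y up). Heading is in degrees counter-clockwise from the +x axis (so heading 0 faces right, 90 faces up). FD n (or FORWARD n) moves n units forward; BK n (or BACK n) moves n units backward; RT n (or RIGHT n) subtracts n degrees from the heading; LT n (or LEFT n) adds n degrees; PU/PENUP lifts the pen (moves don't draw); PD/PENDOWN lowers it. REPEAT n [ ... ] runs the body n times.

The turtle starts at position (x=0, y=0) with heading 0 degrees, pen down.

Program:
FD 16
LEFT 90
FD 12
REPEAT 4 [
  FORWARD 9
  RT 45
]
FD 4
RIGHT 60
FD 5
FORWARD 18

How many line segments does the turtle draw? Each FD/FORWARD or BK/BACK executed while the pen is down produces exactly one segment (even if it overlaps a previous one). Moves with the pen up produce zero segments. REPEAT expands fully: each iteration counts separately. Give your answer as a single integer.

Executing turtle program step by step:
Start: pos=(0,0), heading=0, pen down
FD 16: (0,0) -> (16,0) [heading=0, draw]
LT 90: heading 0 -> 90
FD 12: (16,0) -> (16,12) [heading=90, draw]
REPEAT 4 [
  -- iteration 1/4 --
  FD 9: (16,12) -> (16,21) [heading=90, draw]
  RT 45: heading 90 -> 45
  -- iteration 2/4 --
  FD 9: (16,21) -> (22.364,27.364) [heading=45, draw]
  RT 45: heading 45 -> 0
  -- iteration 3/4 --
  FD 9: (22.364,27.364) -> (31.364,27.364) [heading=0, draw]
  RT 45: heading 0 -> 315
  -- iteration 4/4 --
  FD 9: (31.364,27.364) -> (37.728,21) [heading=315, draw]
  RT 45: heading 315 -> 270
]
FD 4: (37.728,21) -> (37.728,17) [heading=270, draw]
RT 60: heading 270 -> 210
FD 5: (37.728,17) -> (33.398,14.5) [heading=210, draw]
FD 18: (33.398,14.5) -> (17.809,5.5) [heading=210, draw]
Final: pos=(17.809,5.5), heading=210, 9 segment(s) drawn
Segments drawn: 9

Answer: 9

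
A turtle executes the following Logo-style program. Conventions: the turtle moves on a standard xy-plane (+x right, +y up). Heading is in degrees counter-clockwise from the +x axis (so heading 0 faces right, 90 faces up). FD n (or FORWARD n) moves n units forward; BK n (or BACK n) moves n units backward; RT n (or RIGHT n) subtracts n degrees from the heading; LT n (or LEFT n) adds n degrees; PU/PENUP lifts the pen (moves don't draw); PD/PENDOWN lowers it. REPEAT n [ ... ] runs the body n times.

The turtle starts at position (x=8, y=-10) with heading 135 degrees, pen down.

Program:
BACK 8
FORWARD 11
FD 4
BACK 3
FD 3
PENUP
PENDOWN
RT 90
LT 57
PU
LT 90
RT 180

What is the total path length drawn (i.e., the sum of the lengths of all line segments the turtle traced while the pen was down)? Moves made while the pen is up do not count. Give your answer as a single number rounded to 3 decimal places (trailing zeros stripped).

Answer: 29

Derivation:
Executing turtle program step by step:
Start: pos=(8,-10), heading=135, pen down
BK 8: (8,-10) -> (13.657,-15.657) [heading=135, draw]
FD 11: (13.657,-15.657) -> (5.879,-7.879) [heading=135, draw]
FD 4: (5.879,-7.879) -> (3.05,-5.05) [heading=135, draw]
BK 3: (3.05,-5.05) -> (5.172,-7.172) [heading=135, draw]
FD 3: (5.172,-7.172) -> (3.05,-5.05) [heading=135, draw]
PU: pen up
PD: pen down
RT 90: heading 135 -> 45
LT 57: heading 45 -> 102
PU: pen up
LT 90: heading 102 -> 192
RT 180: heading 192 -> 12
Final: pos=(3.05,-5.05), heading=12, 5 segment(s) drawn

Segment lengths:
  seg 1: (8,-10) -> (13.657,-15.657), length = 8
  seg 2: (13.657,-15.657) -> (5.879,-7.879), length = 11
  seg 3: (5.879,-7.879) -> (3.05,-5.05), length = 4
  seg 4: (3.05,-5.05) -> (5.172,-7.172), length = 3
  seg 5: (5.172,-7.172) -> (3.05,-5.05), length = 3
Total = 29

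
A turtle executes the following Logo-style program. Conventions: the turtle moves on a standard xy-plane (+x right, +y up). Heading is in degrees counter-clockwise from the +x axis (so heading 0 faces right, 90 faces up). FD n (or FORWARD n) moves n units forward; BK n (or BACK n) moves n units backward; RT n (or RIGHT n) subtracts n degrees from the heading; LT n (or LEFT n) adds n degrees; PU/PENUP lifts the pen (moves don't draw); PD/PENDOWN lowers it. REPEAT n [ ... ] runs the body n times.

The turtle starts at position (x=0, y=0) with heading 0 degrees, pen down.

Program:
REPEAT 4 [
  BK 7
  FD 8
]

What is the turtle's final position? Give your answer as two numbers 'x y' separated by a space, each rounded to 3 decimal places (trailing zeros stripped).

Answer: 4 0

Derivation:
Executing turtle program step by step:
Start: pos=(0,0), heading=0, pen down
REPEAT 4 [
  -- iteration 1/4 --
  BK 7: (0,0) -> (-7,0) [heading=0, draw]
  FD 8: (-7,0) -> (1,0) [heading=0, draw]
  -- iteration 2/4 --
  BK 7: (1,0) -> (-6,0) [heading=0, draw]
  FD 8: (-6,0) -> (2,0) [heading=0, draw]
  -- iteration 3/4 --
  BK 7: (2,0) -> (-5,0) [heading=0, draw]
  FD 8: (-5,0) -> (3,0) [heading=0, draw]
  -- iteration 4/4 --
  BK 7: (3,0) -> (-4,0) [heading=0, draw]
  FD 8: (-4,0) -> (4,0) [heading=0, draw]
]
Final: pos=(4,0), heading=0, 8 segment(s) drawn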